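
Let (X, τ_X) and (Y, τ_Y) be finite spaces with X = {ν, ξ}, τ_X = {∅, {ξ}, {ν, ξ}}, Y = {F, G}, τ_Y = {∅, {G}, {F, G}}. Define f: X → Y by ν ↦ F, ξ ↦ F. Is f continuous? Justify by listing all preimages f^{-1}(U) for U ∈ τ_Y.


f IS continuous.

Compute f^{-1}(U) for each U ∈ τ_Y:
  U = ∅: f^{-1}(U) = ∅ ∈ τ_X ✓.
  U = {G}: f^{-1}(U) = ∅ ∈ τ_X ✓.
  U = {F, G}: f^{-1}(U) = {ν, ξ} ∈ τ_X ✓.
Every preimage lies in τ_X, so f IS continuous.


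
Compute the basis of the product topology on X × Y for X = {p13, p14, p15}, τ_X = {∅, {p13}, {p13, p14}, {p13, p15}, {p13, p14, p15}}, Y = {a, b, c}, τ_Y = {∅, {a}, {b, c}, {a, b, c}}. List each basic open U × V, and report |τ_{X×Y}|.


Basis B = {∅ × ∅, {p13} × {a}, {p13, p14} × {a}, {p13, p15} × {a}, {p13} × {b, c}, {p13} × {a, b, c}, {p13, p14, p15} × {a}, {p13, p14} × {b, c}, {p13, p15} × {b, c}, {p13, p14} × {a, b, c}, {p13, p15} × {a, b, c}, {p13, p14, p15} × {b, c}, {p13, p14, p15} × {a, b, c}}; |τ_{X×Y}| = 25.

Enumerate products U × V with U ∈ τ_X, V ∈ τ_Y (deduplicated):
  ∅ × ∅ = {} (∅)
  {p13} × {a} = {(p13,a)}
  {p13, p14} × {a} = {(p13,a), (p14,a)}
  {p13, p15} × {a} = {(p13,a), (p15,a)}
  {p13} × {b, c} = {(p13,b), (p13,c)}
  {p13} × {a, b, c} = {(p13,a), (p13,b), (p13,c)}
  {p13, p14, p15} × {a} = {(p13,a), (p14,a), (p15,a)}
  {p13, p14} × {b, c} = {(p13,b), (p13,c), (p14,b), (p14,c)}
  {p13, p15} × {b, c} = {(p13,b), (p13,c), (p15,b), (p15,c)}
  {p13, p14} × {a, b, c} = {(p13,a), (p13,b), (p13,c), (p14,a), (p14,b), (p14,c)}
  {p13, p15} × {a, b, c} = {(p13,a), (p13,b), (p13,c), (p15,a), (p15,b), (p15,c)}
  {p13, p14, p15} × {b, c} = {(p13,b), (p13,c), (p14,b), (p14,c), (p15,b), (p15,c)}
  {p13, p14, p15} × {a, b, c} = {(p13,a), (p13,b), (p13,c), (p14,a), (p14,b), (p14,c), (p15,a), (p15,b), (p15,c)}
These 13 distinct sets form the basis B.
Close under arbitrary unions to get τ_{X×Y}; counting gives |τ_{X×Y}| = 25.


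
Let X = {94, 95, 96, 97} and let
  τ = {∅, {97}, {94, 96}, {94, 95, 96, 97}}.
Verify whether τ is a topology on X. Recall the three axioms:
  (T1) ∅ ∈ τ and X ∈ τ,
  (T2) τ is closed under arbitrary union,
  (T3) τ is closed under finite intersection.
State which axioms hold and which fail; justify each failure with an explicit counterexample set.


τ is NOT a topology on X.

Axiom (T1): ∅ ∈ τ? Yes; X ∈ τ? Yes.
Axiom (T2/T3): check pairwise unions and intersections of members of τ.
Counterexample for (T2): {97} ∪ {94, 96} = {94, 96, 97} ∉ τ. Therefore τ is NOT a topology.


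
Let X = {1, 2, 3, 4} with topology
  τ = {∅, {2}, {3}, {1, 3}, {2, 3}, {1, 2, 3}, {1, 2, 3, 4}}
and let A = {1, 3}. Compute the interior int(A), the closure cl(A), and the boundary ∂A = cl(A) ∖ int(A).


int(A) = {1, 3}, cl(A) = {1, 3, 4}, ∂A = {4}.

Closed sets in (X, τ) are complements of opens:
  closed(X, τ) = {∅, {4}, {1, 4}, {2, 4}, {1, 2, 4}, {1, 3, 4}, {1, 2, 3, 4}}.
int(A) = ⋃ {U ∈ τ : U ⊆ A}. Opens contained in A: ∅, {3}, {1, 3}.
Taking the union of these: int(A) = {1, 3}.
cl(A) = ⋂ {C closed : A ⊆ C}. Closed sets containing A: {1, 3, 4}, {1, 2, 3, 4}.
Intersecting these: cl(A) = {1, 3, 4}.
∂A = cl(A) ∖ int(A) = {1, 3, 4} ∖ {1, 3} = {4}.


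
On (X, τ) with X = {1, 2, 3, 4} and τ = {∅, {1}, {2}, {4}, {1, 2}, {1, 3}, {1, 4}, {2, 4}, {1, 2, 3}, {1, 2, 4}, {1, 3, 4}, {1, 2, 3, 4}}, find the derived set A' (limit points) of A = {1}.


A' = {3}

For each x ∈ X, list the open sets U ∈ τ with x ∈ U, then check whether U ∩ (A ∖ {x}) ≠ ∅ for every such U.
  x = 1: open {1} ∋ x has {1} ∩ (A ∖ {1}) = ∅, so x is NOT a limit point.
  x = 2: open {2} ∋ x has {2} ∩ (A ∖ {2}) = ∅, so x is NOT a limit point.
  x = 3: opens ∋ x are {1, 3}, {1, 2, 3}, {1, 3, 4}, {1, 2, 3, 4}; each meets A ∖ {3}, so x IS a limit point.
  x = 4: open {4} ∋ x has {4} ∩ (A ∖ {4}) = ∅, so x is NOT a limit point.
Collecting: A' = {3}.


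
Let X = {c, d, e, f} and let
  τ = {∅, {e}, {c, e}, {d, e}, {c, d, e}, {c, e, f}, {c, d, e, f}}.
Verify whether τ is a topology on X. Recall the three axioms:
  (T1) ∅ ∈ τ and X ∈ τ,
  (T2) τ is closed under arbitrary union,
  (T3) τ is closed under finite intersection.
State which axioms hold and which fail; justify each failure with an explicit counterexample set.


τ IS a topology on X.

Axiom (T1): ∅ ∈ τ? Yes; X ∈ τ? Yes.
Axiom (T2/T3): check pairwise unions and intersections of members of τ.
All pairwise intersections and unions checked — each lies in τ. Therefore τ satisfies (T1), (T2), (T3): it IS a topology on X.


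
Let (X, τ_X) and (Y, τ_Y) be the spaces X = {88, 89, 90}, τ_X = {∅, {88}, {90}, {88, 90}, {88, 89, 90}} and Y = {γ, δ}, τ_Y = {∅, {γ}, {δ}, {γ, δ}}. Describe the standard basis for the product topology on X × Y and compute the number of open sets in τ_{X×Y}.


Basis B = {∅ × ∅, {88} × {γ}, {88} × {δ}, {90} × {γ}, {90} × {δ}, {88} × {γ, δ}, {88, 90} × {γ}, {88, 90} × {δ}, {90} × {γ, δ}, {88, 89, 90} × {γ}, {88, 89, 90} × {δ}, {88, 90} × {γ, δ}, {88, 89, 90} × {γ, δ}}; |τ_{X×Y}| = 25.

Enumerate products U × V with U ∈ τ_X, V ∈ τ_Y (deduplicated):
  ∅ × ∅ = {} (∅)
  {88} × {γ} = {(88,γ)}
  {88} × {δ} = {(88,δ)}
  {90} × {γ} = {(90,γ)}
  {90} × {δ} = {(90,δ)}
  {88} × {γ, δ} = {(88,γ), (88,δ)}
  {88, 90} × {γ} = {(88,γ), (90,γ)}
  {88, 90} × {δ} = {(88,δ), (90,δ)}
  {90} × {γ, δ} = {(90,γ), (90,δ)}
  {88, 89, 90} × {γ} = {(88,γ), (89,γ), (90,γ)}
  {88, 89, 90} × {δ} = {(88,δ), (89,δ), (90,δ)}
  {88, 90} × {γ, δ} = {(88,γ), (88,δ), (90,γ), (90,δ)}
  {88, 89, 90} × {γ, δ} = {(88,γ), (88,δ), (89,γ), (89,δ), (90,γ), (90,δ)}
These 13 distinct sets form the basis B.
Close under arbitrary unions to get τ_{X×Y}; counting gives |τ_{X×Y}| = 25.


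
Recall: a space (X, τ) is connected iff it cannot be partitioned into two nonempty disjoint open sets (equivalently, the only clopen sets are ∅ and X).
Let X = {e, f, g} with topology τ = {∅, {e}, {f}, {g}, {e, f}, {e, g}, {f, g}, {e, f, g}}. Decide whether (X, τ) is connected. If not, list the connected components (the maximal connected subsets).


(X, τ) is disconnected; components = [{e}, {f}, {g}].

Find clopen sets (U ∈ τ with X ∖ U ∈ τ):
  U = ∅, X ∖ U = {e, f, g} — both open, so U is clopen.
  U = {e}, X ∖ U = {f, g} — both open, so U is clopen.
  U = {f}, X ∖ U = {e, g} — both open, so U is clopen.
  U = {g}, X ∖ U = {e, f} — both open, so U is clopen.
  U = {e, f}, X ∖ U = {g} — both open, so U is clopen.
  U = {e, g}, X ∖ U = {f} — both open, so U is clopen.
  U = {f, g}, X ∖ U = {e} — both open, so U is clopen.
  U = {e, f, g}, X ∖ U = ∅ — both open, so U is clopen.
Nontrivial clopen(s) exist: e.g. {e}. So (X, τ) is disconnected.
Compute connected components by grouping points that agree on all clopens:
  component: {e}
  component: {f}
  component: {g}


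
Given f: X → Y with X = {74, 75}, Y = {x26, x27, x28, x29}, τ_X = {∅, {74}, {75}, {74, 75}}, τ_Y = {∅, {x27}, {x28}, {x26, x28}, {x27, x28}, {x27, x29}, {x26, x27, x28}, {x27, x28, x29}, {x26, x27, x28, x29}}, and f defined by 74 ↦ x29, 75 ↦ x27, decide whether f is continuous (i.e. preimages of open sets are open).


f IS continuous.

Compute f^{-1}(U) for each U ∈ τ_Y:
  U = ∅: f^{-1}(U) = ∅ ∈ τ_X ✓.
  U = {x27}: f^{-1}(U) = {75} ∈ τ_X ✓.
  U = {x28}: f^{-1}(U) = ∅ ∈ τ_X ✓.
  U = {x26, x28}: f^{-1}(U) = ∅ ∈ τ_X ✓.
  U = {x27, x28}: f^{-1}(U) = {75} ∈ τ_X ✓.
  U = {x27, x29}: f^{-1}(U) = {74, 75} ∈ τ_X ✓.
  U = {x26, x27, x28}: f^{-1}(U) = {75} ∈ τ_X ✓.
  U = {x27, x28, x29}: f^{-1}(U) = {74, 75} ∈ τ_X ✓.
  U = {x26, x27, x28, x29}: f^{-1}(U) = {74, 75} ∈ τ_X ✓.
Every preimage lies in τ_X, so f IS continuous.


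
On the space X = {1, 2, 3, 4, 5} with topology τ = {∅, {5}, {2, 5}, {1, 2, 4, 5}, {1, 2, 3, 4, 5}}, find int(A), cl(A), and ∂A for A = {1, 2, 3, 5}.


int(A) = {2, 5}, cl(A) = {1, 2, 3, 4, 5}, ∂A = {1, 3, 4}.

Closed sets in (X, τ) are complements of opens:
  closed(X, τ) = {∅, {3}, {1, 3, 4}, {1, 2, 3, 4}, {1, 2, 3, 4, 5}}.
int(A) = ⋃ {U ∈ τ : U ⊆ A}. Opens contained in A: ∅, {5}, {2, 5}.
Taking the union of these: int(A) = {2, 5}.
cl(A) = ⋂ {C closed : A ⊆ C}. Closed sets containing A: {1, 2, 3, 4, 5}.
Intersecting these: cl(A) = {1, 2, 3, 4, 5}.
∂A = cl(A) ∖ int(A) = {1, 2, 3, 4, 5} ∖ {2, 5} = {1, 3, 4}.


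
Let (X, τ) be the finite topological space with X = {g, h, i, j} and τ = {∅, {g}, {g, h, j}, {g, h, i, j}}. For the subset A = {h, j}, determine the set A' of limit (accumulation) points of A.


A' = {h, i, j}

For each x ∈ X, list the open sets U ∈ τ with x ∈ U, then check whether U ∩ (A ∖ {x}) ≠ ∅ for every such U.
  x = g: open {g} ∋ x has {g} ∩ (A ∖ {g}) = ∅, so x is NOT a limit point.
  x = h: opens ∋ x are {g, h, j}, {g, h, i, j}; each meets A ∖ {h}, so x IS a limit point.
  x = i: opens ∋ x are {g, h, i, j}; each meets A ∖ {i}, so x IS a limit point.
  x = j: opens ∋ x are {g, h, j}, {g, h, i, j}; each meets A ∖ {j}, so x IS a limit point.
Collecting: A' = {h, i, j}.


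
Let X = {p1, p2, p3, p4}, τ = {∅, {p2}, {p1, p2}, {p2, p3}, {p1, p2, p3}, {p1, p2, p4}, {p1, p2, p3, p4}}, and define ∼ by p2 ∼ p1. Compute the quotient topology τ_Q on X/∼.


X/∼ = {[p1=p2], [p3], [p4]}; |τ_Q| = 5.

Equivalence classes: [p1=p2], [p3], [p4].
Quotient map π: X → X/∼ sends p1 ↦ [p1=p2], p2 ↦ [p1=p2], p3 ↦ [p3], p4 ↦ [p4].
For each subset V ⊆ X/∼, compute π^{-1}(V) ⊆ X and check whether π^{-1}(V) ∈ τ. V is open in τ_Q iff π^{-1}(V) ∈ τ.
  V = {}: π^{-1}(V) = ∅ ∈ τ ✓.
  V = {[p1=p2]}: π^{-1}(V) = {p1, p2} ∈ τ ✓.
  V = {[p3]}: π^{-1}(V) = {p3} ∉ τ ✗.
  V = {[p1=p2], [p3]}: π^{-1}(V) = {p1, p2, p3} ∈ τ ✓.
  V = {[p4]}: π^{-1}(V) = {p4} ∉ τ ✗.
  V = {[p1=p2], [p4]}: π^{-1}(V) = {p1, p2, p4} ∈ τ ✓.
  V = {[p3], [p4]}: π^{-1}(V) = {p3, p4} ∉ τ ✗.
  V = {[p1=p2], [p3], [p4]}: π^{-1}(V) = {p1, p2, p3, p4} ∈ τ ✓.
Open sets in the quotient: τ_Q = {{}, {[p1=p2]}, {[p1=p2], [p3]}, {[p1=p2], [p4]}, {[p1=p2], [p3], [p4]}} (5 elements).


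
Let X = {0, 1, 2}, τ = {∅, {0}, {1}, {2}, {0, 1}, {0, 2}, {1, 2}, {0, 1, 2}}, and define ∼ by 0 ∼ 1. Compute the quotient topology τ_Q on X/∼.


X/∼ = {[0=1], [2]}; |τ_Q| = 4.

Equivalence classes: [0=1], [2].
Quotient map π: X → X/∼ sends 0 ↦ [0=1], 1 ↦ [0=1], 2 ↦ [2].
For each subset V ⊆ X/∼, compute π^{-1}(V) ⊆ X and check whether π^{-1}(V) ∈ τ. V is open in τ_Q iff π^{-1}(V) ∈ τ.
  V = {}: π^{-1}(V) = ∅ ∈ τ ✓.
  V = {[0=1]}: π^{-1}(V) = {0, 1} ∈ τ ✓.
  V = {[2]}: π^{-1}(V) = {2} ∈ τ ✓.
  V = {[0=1], [2]}: π^{-1}(V) = {0, 1, 2} ∈ τ ✓.
Open sets in the quotient: τ_Q = {{}, {[0=1]}, {[2]}, {[0=1], [2]}} (4 elements).


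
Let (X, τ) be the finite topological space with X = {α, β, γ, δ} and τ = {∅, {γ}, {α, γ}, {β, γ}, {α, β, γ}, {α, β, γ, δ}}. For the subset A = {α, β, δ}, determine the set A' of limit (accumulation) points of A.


A' = {δ}

For each x ∈ X, list the open sets U ∈ τ with x ∈ U, then check whether U ∩ (A ∖ {x}) ≠ ∅ for every such U.
  x = α: open {α, γ} ∋ x has {α, γ} ∩ (A ∖ {α}) = ∅, so x is NOT a limit point.
  x = β: open {β, γ} ∋ x has {β, γ} ∩ (A ∖ {β}) = ∅, so x is NOT a limit point.
  x = γ: open {γ} ∋ x has {γ} ∩ (A ∖ {γ}) = ∅, so x is NOT a limit point.
  x = δ: opens ∋ x are {α, β, γ, δ}; each meets A ∖ {δ}, so x IS a limit point.
Collecting: A' = {δ}.


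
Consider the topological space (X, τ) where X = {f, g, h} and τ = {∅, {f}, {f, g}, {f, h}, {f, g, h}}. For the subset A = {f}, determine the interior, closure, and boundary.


int(A) = {f}, cl(A) = {f, g, h}, ∂A = {g, h}.

Closed sets in (X, τ) are complements of opens:
  closed(X, τ) = {∅, {g}, {h}, {g, h}, {f, g, h}}.
int(A) = ⋃ {U ∈ τ : U ⊆ A}. Opens contained in A: ∅, {f}.
Taking the union of these: int(A) = {f}.
cl(A) = ⋂ {C closed : A ⊆ C}. Closed sets containing A: {f, g, h}.
Intersecting these: cl(A) = {f, g, h}.
∂A = cl(A) ∖ int(A) = {f, g, h} ∖ {f} = {g, h}.


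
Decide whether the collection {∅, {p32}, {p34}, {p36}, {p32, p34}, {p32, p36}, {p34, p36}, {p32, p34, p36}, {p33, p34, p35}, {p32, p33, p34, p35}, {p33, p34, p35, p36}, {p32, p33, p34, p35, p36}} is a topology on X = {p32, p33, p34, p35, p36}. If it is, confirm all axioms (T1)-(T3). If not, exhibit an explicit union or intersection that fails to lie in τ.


τ IS a topology on X.

Axiom (T1): ∅ ∈ τ? Yes; X ∈ τ? Yes.
Axiom (T2/T3): check pairwise unions and intersections of members of τ.
All pairwise intersections and unions checked — each lies in τ. Therefore τ satisfies (T1), (T2), (T3): it IS a topology on X.


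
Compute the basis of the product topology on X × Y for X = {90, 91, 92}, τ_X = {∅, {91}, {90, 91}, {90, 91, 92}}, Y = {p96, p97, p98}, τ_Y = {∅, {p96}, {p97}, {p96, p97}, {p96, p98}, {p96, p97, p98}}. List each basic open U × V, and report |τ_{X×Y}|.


Basis B = {∅ × ∅, {91} × {p96}, {91} × {p97}, {90, 91} × {p96}, {90, 91} × {p97}, {91} × {p96, p97}, {91} × {p96, p98}, {90, 91, 92} × {p96}, {90, 91, 92} × {p97}, {91} × {p96, p97, p98}, {90, 91} × {p96, p97}, {90, 91} × {p96, p98}, {90, 91} × {p96, p97, p98}, {90, 91, 92} × {p96, p97}, {90, 91, 92} × {p96, p98}, {90, 91, 92} × {p96, p97, p98}}; |τ_{X×Y}| = 40.

Enumerate products U × V with U ∈ τ_X, V ∈ τ_Y (deduplicated):
  ∅ × ∅ = {} (∅)
  {91} × {p96} = {(91,p96)}
  {91} × {p97} = {(91,p97)}
  {90, 91} × {p96} = {(90,p96), (91,p96)}
  {90, 91} × {p97} = {(90,p97), (91,p97)}
  {91} × {p96, p97} = {(91,p96), (91,p97)}
  {91} × {p96, p98} = {(91,p96), (91,p98)}
  {90, 91, 92} × {p96} = {(90,p96), (91,p96), (92,p96)}
  {90, 91, 92} × {p97} = {(90,p97), (91,p97), (92,p97)}
  {91} × {p96, p97, p98} = {(91,p96), (91,p97), (91,p98)}
  {90, 91} × {p96, p97} = {(90,p96), (90,p97), (91,p96), (91,p97)}
  {90, 91} × {p96, p98} = {(90,p96), (90,p98), (91,p96), (91,p98)}
  {90, 91} × {p96, p97, p98} = {(90,p96), (90,p97), (90,p98), (91,p96), (91,p97), (91,p98)}
  {90, 91, 92} × {p96, p97} = {(90,p96), (90,p97), (91,p96), (91,p97), (92,p96), (92,p97)}
  {90, 91, 92} × {p96, p98} = {(90,p96), (90,p98), (91,p96), (91,p98), (92,p96), (92,p98)}
  {90, 91, 92} × {p96, p97, p98} = {(90,p96), (90,p97), (90,p98), (91,p96), (91,p97), (91,p98), (92,p96), (92,p97), (92,p98)}
These 16 distinct sets form the basis B.
Close under arbitrary unions to get τ_{X×Y}; counting gives |τ_{X×Y}| = 40.


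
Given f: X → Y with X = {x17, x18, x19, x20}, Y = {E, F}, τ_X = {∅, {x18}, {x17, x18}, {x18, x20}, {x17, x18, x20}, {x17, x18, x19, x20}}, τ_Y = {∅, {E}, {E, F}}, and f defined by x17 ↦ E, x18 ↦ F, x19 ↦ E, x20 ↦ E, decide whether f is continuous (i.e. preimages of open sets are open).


f is NOT continuous.

Compute f^{-1}(U) for each U ∈ τ_Y:
  U = ∅: f^{-1}(U) = ∅ ∈ τ_X ✓.
  U = {E}: f^{-1}(U) = {x17, x19, x20} ∉ τ_X ✗.
  U = {E, F}: f^{-1}(U) = {x17, x18, x19, x20} ∈ τ_X ✓.
Found U = {E} with f^{-1}(U) = {x17, x19, x20} not in τ_X. Therefore f is NOT continuous.


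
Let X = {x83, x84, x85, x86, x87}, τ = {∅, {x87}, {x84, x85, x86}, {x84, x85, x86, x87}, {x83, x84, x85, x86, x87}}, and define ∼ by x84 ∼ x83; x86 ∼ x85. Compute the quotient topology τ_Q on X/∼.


X/∼ = {[x83=x84], [x85=x86], [x87]}; |τ_Q| = 3.

Equivalence classes: [x83=x84], [x85=x86], [x87].
Quotient map π: X → X/∼ sends x83 ↦ [x83=x84], x84 ↦ [x83=x84], x85 ↦ [x85=x86], x86 ↦ [x85=x86], x87 ↦ [x87].
For each subset V ⊆ X/∼, compute π^{-1}(V) ⊆ X and check whether π^{-1}(V) ∈ τ. V is open in τ_Q iff π^{-1}(V) ∈ τ.
  V = {}: π^{-1}(V) = ∅ ∈ τ ✓.
  V = {[x83=x84]}: π^{-1}(V) = {x83, x84} ∉ τ ✗.
  V = {[x85=x86]}: π^{-1}(V) = {x85, x86} ∉ τ ✗.
  V = {[x83=x84], [x85=x86]}: π^{-1}(V) = {x83, x84, x85, x86} ∉ τ ✗.
  V = {[x87]}: π^{-1}(V) = {x87} ∈ τ ✓.
  V = {[x83=x84], [x87]}: π^{-1}(V) = {x83, x84, x87} ∉ τ ✗.
  V = {[x85=x86], [x87]}: π^{-1}(V) = {x85, x86, x87} ∉ τ ✗.
  V = {[x83=x84], [x85=x86], [x87]}: π^{-1}(V) = {x83, x84, x85, x86, x87} ∈ τ ✓.
Open sets in the quotient: τ_Q = {{}, {[x87]}, {[x83=x84], [x85=x86], [x87]}} (3 elements).


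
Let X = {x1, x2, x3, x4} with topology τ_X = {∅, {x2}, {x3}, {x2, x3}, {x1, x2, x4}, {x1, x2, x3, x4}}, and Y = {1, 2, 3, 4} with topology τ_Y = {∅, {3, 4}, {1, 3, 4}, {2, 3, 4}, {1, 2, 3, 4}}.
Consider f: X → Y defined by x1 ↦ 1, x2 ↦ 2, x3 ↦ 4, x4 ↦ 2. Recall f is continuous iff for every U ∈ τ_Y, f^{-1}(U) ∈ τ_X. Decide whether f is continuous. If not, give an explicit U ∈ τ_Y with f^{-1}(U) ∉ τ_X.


f is NOT continuous.

Compute f^{-1}(U) for each U ∈ τ_Y:
  U = ∅: f^{-1}(U) = ∅ ∈ τ_X ✓.
  U = {3, 4}: f^{-1}(U) = {x3} ∈ τ_X ✓.
  U = {1, 3, 4}: f^{-1}(U) = {x1, x3} ∉ τ_X ✗.
  U = {2, 3, 4}: f^{-1}(U) = {x2, x3, x4} ∉ τ_X ✗.
  U = {1, 2, 3, 4}: f^{-1}(U) = {x1, x2, x3, x4} ∈ τ_X ✓.
Found U = {1, 3, 4} with f^{-1}(U) = {x1, x3} not in τ_X. Therefore f is NOT continuous.


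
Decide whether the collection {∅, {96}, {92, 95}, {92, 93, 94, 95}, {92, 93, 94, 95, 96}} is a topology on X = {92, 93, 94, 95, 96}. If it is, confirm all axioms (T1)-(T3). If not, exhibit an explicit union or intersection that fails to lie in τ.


τ is NOT a topology on X.

Axiom (T1): ∅ ∈ τ? Yes; X ∈ τ? Yes.
Axiom (T2/T3): check pairwise unions and intersections of members of τ.
Counterexample for (T2): {96} ∪ {92, 95} = {92, 95, 96} ∉ τ. Therefore τ is NOT a topology.


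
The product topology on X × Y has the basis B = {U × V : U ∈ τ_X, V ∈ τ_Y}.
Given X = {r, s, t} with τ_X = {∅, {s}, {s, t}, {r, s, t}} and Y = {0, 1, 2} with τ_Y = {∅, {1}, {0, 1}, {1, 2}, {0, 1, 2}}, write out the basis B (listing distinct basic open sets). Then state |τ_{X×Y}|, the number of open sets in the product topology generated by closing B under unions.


Basis B = {∅ × ∅, {s} × {1}, {s} × {0, 1}, {s} × {1, 2}, {s, t} × {1}, {r, s, t} × {1}, {s} × {0, 1, 2}, {s, t} × {0, 1}, {s, t} × {1, 2}, {r, s, t} × {0, 1}, {r, s, t} × {1, 2}, {s, t} × {0, 1, 2}, {r, s, t} × {0, 1, 2}}; |τ_{X×Y}| = 30.

Enumerate products U × V with U ∈ τ_X, V ∈ τ_Y (deduplicated):
  ∅ × ∅ = {} (∅)
  {s} × {1} = {(s,1)}
  {s} × {0, 1} = {(s,0), (s,1)}
  {s} × {1, 2} = {(s,1), (s,2)}
  {s, t} × {1} = {(s,1), (t,1)}
  {r, s, t} × {1} = {(r,1), (s,1), (t,1)}
  {s} × {0, 1, 2} = {(s,0), (s,1), (s,2)}
  {s, t} × {0, 1} = {(s,0), (s,1), (t,0), (t,1)}
  {s, t} × {1, 2} = {(s,1), (s,2), (t,1), (t,2)}
  {r, s, t} × {0, 1} = {(r,0), (r,1), (s,0), (s,1), (t,0), (t,1)}
  {r, s, t} × {1, 2} = {(r,1), (r,2), (s,1), (s,2), (t,1), (t,2)}
  {s, t} × {0, 1, 2} = {(s,0), (s,1), (s,2), (t,0), (t,1), (t,2)}
  {r, s, t} × {0, 1, 2} = {(r,0), (r,1), (r,2), (s,0), (s,1), (s,2), (t,0), (t,1), (t,2)}
These 13 distinct sets form the basis B.
Close under arbitrary unions to get τ_{X×Y}; counting gives |τ_{X×Y}| = 30.


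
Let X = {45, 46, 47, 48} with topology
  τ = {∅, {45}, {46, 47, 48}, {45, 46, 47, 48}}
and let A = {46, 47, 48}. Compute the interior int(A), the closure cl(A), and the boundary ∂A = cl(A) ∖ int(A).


int(A) = {46, 47, 48}, cl(A) = {46, 47, 48}, ∂A = ∅.

Closed sets in (X, τ) are complements of opens:
  closed(X, τ) = {∅, {45}, {46, 47, 48}, {45, 46, 47, 48}}.
int(A) = ⋃ {U ∈ τ : U ⊆ A}. Opens contained in A: ∅, {46, 47, 48}.
Taking the union of these: int(A) = {46, 47, 48}.
cl(A) = ⋂ {C closed : A ⊆ C}. Closed sets containing A: {46, 47, 48}, {45, 46, 47, 48}.
Intersecting these: cl(A) = {46, 47, 48}.
∂A = cl(A) ∖ int(A) = {46, 47, 48} ∖ {46, 47, 48} = ∅.


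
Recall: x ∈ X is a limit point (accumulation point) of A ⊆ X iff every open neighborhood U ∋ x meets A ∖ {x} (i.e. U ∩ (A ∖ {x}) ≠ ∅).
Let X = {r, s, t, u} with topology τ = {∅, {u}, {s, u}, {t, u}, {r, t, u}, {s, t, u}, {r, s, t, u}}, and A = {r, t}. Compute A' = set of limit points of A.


A' = {r}

For each x ∈ X, list the open sets U ∈ τ with x ∈ U, then check whether U ∩ (A ∖ {x}) ≠ ∅ for every such U.
  x = r: opens ∋ x are {r, t, u}, {r, s, t, u}; each meets A ∖ {r}, so x IS a limit point.
  x = s: open {s, u} ∋ x has {s, u} ∩ (A ∖ {s}) = ∅, so x is NOT a limit point.
  x = t: open {t, u} ∋ x has {t, u} ∩ (A ∖ {t}) = ∅, so x is NOT a limit point.
  x = u: open {u} ∋ x has {u} ∩ (A ∖ {u}) = ∅, so x is NOT a limit point.
Collecting: A' = {r}.


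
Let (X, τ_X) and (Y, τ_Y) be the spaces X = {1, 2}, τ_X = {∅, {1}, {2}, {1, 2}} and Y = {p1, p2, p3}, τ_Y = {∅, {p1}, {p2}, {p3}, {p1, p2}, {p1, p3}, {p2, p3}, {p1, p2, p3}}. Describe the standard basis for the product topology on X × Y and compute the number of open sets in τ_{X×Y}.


Basis B = {∅ × ∅, {1} × {p1}, {1} × {p2}, {1} × {p3}, {2} × {p1}, {2} × {p2}, {2} × {p3}, {1} × {p1, p2}, {1} × {p1, p3}, {1, 2} × {p1}, {1} × {p2, p3}, {1, 2} × {p2}, {1, 2} × {p3}, {2} × {p1, p2}, {2} × {p1, p3}, {2} × {p2, p3}, {1} × {p1, p2, p3}, {2} × {p1, p2, p3}, {1, 2} × {p1, p2}, {1, 2} × {p1, p3}, {1, 2} × {p2, p3}, {1, 2} × {p1, p2, p3}}; |τ_{X×Y}| = 64.

Enumerate products U × V with U ∈ τ_X, V ∈ τ_Y (deduplicated):
  ∅ × ∅ = {} (∅)
  {1} × {p1} = {(1,p1)}
  {1} × {p2} = {(1,p2)}
  {1} × {p3} = {(1,p3)}
  {2} × {p1} = {(2,p1)}
  {2} × {p2} = {(2,p2)}
  {2} × {p3} = {(2,p3)}
  {1} × {p1, p2} = {(1,p1), (1,p2)}
  {1} × {p1, p3} = {(1,p1), (1,p3)}
  {1, 2} × {p1} = {(1,p1), (2,p1)}
  {1} × {p2, p3} = {(1,p2), (1,p3)}
  {1, 2} × {p2} = {(1,p2), (2,p2)}
  {1, 2} × {p3} = {(1,p3), (2,p3)}
  {2} × {p1, p2} = {(2,p1), (2,p2)}
  {2} × {p1, p3} = {(2,p1), (2,p3)}
  {2} × {p2, p3} = {(2,p2), (2,p3)}
  {1} × {p1, p2, p3} = {(1,p1), (1,p2), (1,p3)}
  {2} × {p1, p2, p3} = {(2,p1), (2,p2), (2,p3)}
  {1, 2} × {p1, p2} = {(1,p1), (1,p2), (2,p1), (2,p2)}
  {1, 2} × {p1, p3} = {(1,p1), (1,p3), (2,p1), (2,p3)}
  {1, 2} × {p2, p3} = {(1,p2), (1,p3), (2,p2), (2,p3)}
  {1, 2} × {p1, p2, p3} = {(1,p1), (1,p2), (1,p3), (2,p1), (2,p2), (2,p3)}
These 22 distinct sets form the basis B.
Close under arbitrary unions to get τ_{X×Y}; counting gives |τ_{X×Y}| = 64.


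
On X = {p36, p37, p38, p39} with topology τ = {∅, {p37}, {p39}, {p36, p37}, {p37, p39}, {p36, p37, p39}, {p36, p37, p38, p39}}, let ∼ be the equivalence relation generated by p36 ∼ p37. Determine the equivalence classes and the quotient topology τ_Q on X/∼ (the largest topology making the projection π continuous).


X/∼ = {[p36=p37], [p38], [p39]}; |τ_Q| = 5.

Equivalence classes: [p36=p37], [p38], [p39].
Quotient map π: X → X/∼ sends p36 ↦ [p36=p37], p37 ↦ [p36=p37], p38 ↦ [p38], p39 ↦ [p39].
For each subset V ⊆ X/∼, compute π^{-1}(V) ⊆ X and check whether π^{-1}(V) ∈ τ. V is open in τ_Q iff π^{-1}(V) ∈ τ.
  V = {}: π^{-1}(V) = ∅ ∈ τ ✓.
  V = {[p36=p37]}: π^{-1}(V) = {p36, p37} ∈ τ ✓.
  V = {[p38]}: π^{-1}(V) = {p38} ∉ τ ✗.
  V = {[p36=p37], [p38]}: π^{-1}(V) = {p36, p37, p38} ∉ τ ✗.
  V = {[p39]}: π^{-1}(V) = {p39} ∈ τ ✓.
  V = {[p36=p37], [p39]}: π^{-1}(V) = {p36, p37, p39} ∈ τ ✓.
  V = {[p38], [p39]}: π^{-1}(V) = {p38, p39} ∉ τ ✗.
  V = {[p36=p37], [p38], [p39]}: π^{-1}(V) = {p36, p37, p38, p39} ∈ τ ✓.
Open sets in the quotient: τ_Q = {{}, {[p36=p37]}, {[p39]}, {[p36=p37], [p39]}, {[p36=p37], [p38], [p39]}} (5 elements).


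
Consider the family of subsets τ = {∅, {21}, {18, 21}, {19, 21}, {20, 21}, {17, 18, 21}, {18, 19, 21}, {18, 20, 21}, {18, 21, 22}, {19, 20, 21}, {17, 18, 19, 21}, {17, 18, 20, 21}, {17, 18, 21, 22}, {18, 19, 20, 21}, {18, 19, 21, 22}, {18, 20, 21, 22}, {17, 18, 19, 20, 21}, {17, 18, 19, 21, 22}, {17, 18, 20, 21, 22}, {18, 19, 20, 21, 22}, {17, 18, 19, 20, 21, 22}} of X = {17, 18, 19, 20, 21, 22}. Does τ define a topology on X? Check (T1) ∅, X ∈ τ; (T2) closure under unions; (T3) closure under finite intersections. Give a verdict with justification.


τ IS a topology on X.

Axiom (T1): ∅ ∈ τ? Yes; X ∈ τ? Yes.
Axiom (T2/T3): check pairwise unions and intersections of members of τ.
All pairwise intersections and unions checked — each lies in τ. Therefore τ satisfies (T1), (T2), (T3): it IS a topology on X.


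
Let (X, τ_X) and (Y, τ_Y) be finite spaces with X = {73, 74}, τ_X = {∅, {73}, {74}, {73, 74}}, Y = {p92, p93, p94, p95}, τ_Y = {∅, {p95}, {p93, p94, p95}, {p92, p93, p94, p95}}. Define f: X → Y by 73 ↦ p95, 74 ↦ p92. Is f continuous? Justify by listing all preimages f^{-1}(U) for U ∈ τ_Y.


f IS continuous.

Compute f^{-1}(U) for each U ∈ τ_Y:
  U = ∅: f^{-1}(U) = ∅ ∈ τ_X ✓.
  U = {p95}: f^{-1}(U) = {73} ∈ τ_X ✓.
  U = {p93, p94, p95}: f^{-1}(U) = {73} ∈ τ_X ✓.
  U = {p92, p93, p94, p95}: f^{-1}(U) = {73, 74} ∈ τ_X ✓.
Every preimage lies in τ_X, so f IS continuous.


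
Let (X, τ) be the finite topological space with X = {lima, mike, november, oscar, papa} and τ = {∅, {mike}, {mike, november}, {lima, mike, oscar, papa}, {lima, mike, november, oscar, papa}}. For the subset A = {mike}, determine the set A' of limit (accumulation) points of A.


A' = {lima, november, oscar, papa}

For each x ∈ X, list the open sets U ∈ τ with x ∈ U, then check whether U ∩ (A ∖ {x}) ≠ ∅ for every such U.
  x = lima: opens ∋ x are {lima, mike, oscar, papa}, {lima, mike, november, oscar, papa}; each meets A ∖ {lima}, so x IS a limit point.
  x = mike: open {mike} ∋ x has {mike} ∩ (A ∖ {mike}) = ∅, so x is NOT a limit point.
  x = november: opens ∋ x are {mike, november}, {lima, mike, november, oscar, papa}; each meets A ∖ {november}, so x IS a limit point.
  x = oscar: opens ∋ x are {lima, mike, oscar, papa}, {lima, mike, november, oscar, papa}; each meets A ∖ {oscar}, so x IS a limit point.
  x = papa: opens ∋ x are {lima, mike, oscar, papa}, {lima, mike, november, oscar, papa}; each meets A ∖ {papa}, so x IS a limit point.
Collecting: A' = {lima, november, oscar, papa}.


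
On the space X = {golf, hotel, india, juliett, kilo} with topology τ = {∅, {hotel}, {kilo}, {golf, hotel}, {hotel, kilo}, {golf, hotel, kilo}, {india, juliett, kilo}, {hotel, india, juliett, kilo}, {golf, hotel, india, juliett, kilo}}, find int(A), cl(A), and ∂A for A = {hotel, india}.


int(A) = {hotel}, cl(A) = {golf, hotel, india, juliett}, ∂A = {golf, india, juliett}.

Closed sets in (X, τ) are complements of opens:
  closed(X, τ) = {∅, {golf}, {golf, hotel}, {india, juliett}, {golf, india, juliett}, {india, juliett, kilo}, {golf, hotel, india, juliett}, {golf, india, juliett, kilo}, {golf, hotel, india, juliett, kilo}}.
int(A) = ⋃ {U ∈ τ : U ⊆ A}. Opens contained in A: ∅, {hotel}.
Taking the union of these: int(A) = {hotel}.
cl(A) = ⋂ {C closed : A ⊆ C}. Closed sets containing A: {golf, hotel, india, juliett}, {golf, hotel, india, juliett, kilo}.
Intersecting these: cl(A) = {golf, hotel, india, juliett}.
∂A = cl(A) ∖ int(A) = {golf, hotel, india, juliett} ∖ {hotel} = {golf, india, juliett}.


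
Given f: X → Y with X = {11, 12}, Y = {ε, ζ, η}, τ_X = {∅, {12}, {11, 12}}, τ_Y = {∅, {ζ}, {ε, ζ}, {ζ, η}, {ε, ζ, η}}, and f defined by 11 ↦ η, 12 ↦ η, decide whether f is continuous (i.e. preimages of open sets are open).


f IS continuous.

Compute f^{-1}(U) for each U ∈ τ_Y:
  U = ∅: f^{-1}(U) = ∅ ∈ τ_X ✓.
  U = {ζ}: f^{-1}(U) = ∅ ∈ τ_X ✓.
  U = {ε, ζ}: f^{-1}(U) = ∅ ∈ τ_X ✓.
  U = {ζ, η}: f^{-1}(U) = {11, 12} ∈ τ_X ✓.
  U = {ε, ζ, η}: f^{-1}(U) = {11, 12} ∈ τ_X ✓.
Every preimage lies in τ_X, so f IS continuous.


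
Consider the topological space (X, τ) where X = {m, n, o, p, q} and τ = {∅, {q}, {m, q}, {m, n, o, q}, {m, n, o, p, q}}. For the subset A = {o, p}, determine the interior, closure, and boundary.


int(A) = ∅, cl(A) = {n, o, p}, ∂A = {n, o, p}.

Closed sets in (X, τ) are complements of opens:
  closed(X, τ) = {∅, {p}, {n, o, p}, {m, n, o, p}, {m, n, o, p, q}}.
int(A) = ⋃ {U ∈ τ : U ⊆ A}. Opens contained in A: ∅.
Taking the union of these: int(A) = ∅.
cl(A) = ⋂ {C closed : A ⊆ C}. Closed sets containing A: {n, o, p}, {m, n, o, p}, {m, n, o, p, q}.
Intersecting these: cl(A) = {n, o, p}.
∂A = cl(A) ∖ int(A) = {n, o, p} ∖ ∅ = {n, o, p}.


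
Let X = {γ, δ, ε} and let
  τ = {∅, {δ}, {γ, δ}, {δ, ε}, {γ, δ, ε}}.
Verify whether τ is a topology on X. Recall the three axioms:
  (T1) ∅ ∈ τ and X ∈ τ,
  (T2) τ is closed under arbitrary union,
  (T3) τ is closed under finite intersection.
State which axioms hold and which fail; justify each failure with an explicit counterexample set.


τ IS a topology on X.

Axiom (T1): ∅ ∈ τ? Yes; X ∈ τ? Yes.
Axiom (T2/T3): check pairwise unions and intersections of members of τ.
All pairwise intersections and unions checked — each lies in τ. Therefore τ satisfies (T1), (T2), (T3): it IS a topology on X.


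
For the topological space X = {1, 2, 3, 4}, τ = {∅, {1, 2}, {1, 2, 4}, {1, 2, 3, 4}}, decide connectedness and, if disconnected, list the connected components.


(X, τ) is connected.

Find clopen sets (U ∈ τ with X ∖ U ∈ τ):
  U = ∅, X ∖ U = {1, 2, 3, 4} — both open, so U is clopen.
  U = {1, 2, 3, 4}, X ∖ U = ∅ — both open, so U is clopen.
Only trivial clopens (∅ and X) exist, so (X, τ) is connected.
Compute connected components by grouping points that agree on all clopens:
  component: {1, 2, 3, 4}


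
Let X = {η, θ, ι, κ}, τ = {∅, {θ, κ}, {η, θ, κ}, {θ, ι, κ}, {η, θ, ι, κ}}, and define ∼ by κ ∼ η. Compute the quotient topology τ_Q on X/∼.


X/∼ = {[η=κ], [θ], [ι]}; |τ_Q| = 3.

Equivalence classes: [η=κ], [θ], [ι].
Quotient map π: X → X/∼ sends η ↦ [η=κ], θ ↦ [θ], ι ↦ [ι], κ ↦ [η=κ].
For each subset V ⊆ X/∼, compute π^{-1}(V) ⊆ X and check whether π^{-1}(V) ∈ τ. V is open in τ_Q iff π^{-1}(V) ∈ τ.
  V = {}: π^{-1}(V) = ∅ ∈ τ ✓.
  V = {[η=κ]}: π^{-1}(V) = {η, κ} ∉ τ ✗.
  V = {[θ]}: π^{-1}(V) = {θ} ∉ τ ✗.
  V = {[η=κ], [θ]}: π^{-1}(V) = {η, θ, κ} ∈ τ ✓.
  V = {[ι]}: π^{-1}(V) = {ι} ∉ τ ✗.
  V = {[η=κ], [ι]}: π^{-1}(V) = {η, ι, κ} ∉ τ ✗.
  V = {[θ], [ι]}: π^{-1}(V) = {θ, ι} ∉ τ ✗.
  V = {[η=κ], [θ], [ι]}: π^{-1}(V) = {η, θ, ι, κ} ∈ τ ✓.
Open sets in the quotient: τ_Q = {{}, {[η=κ], [θ]}, {[η=κ], [θ], [ι]}} (3 elements).


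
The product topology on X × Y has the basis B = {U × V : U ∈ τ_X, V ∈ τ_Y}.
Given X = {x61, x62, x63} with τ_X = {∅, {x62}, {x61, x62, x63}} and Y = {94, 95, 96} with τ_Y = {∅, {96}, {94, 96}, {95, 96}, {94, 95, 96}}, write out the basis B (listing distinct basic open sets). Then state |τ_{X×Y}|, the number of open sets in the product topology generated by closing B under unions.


Basis B = {∅ × ∅, {x62} × {96}, {x62} × {94, 96}, {x62} × {95, 96}, {x61, x62, x63} × {96}, {x62} × {94, 95, 96}, {x61, x62, x63} × {94, 96}, {x61, x62, x63} × {95, 96}, {x61, x62, x63} × {94, 95, 96}}; |τ_{X×Y}| = 14.

Enumerate products U × V with U ∈ τ_X, V ∈ τ_Y (deduplicated):
  ∅ × ∅ = {} (∅)
  {x62} × {96} = {(x62,96)}
  {x62} × {94, 96} = {(x62,94), (x62,96)}
  {x62} × {95, 96} = {(x62,95), (x62,96)}
  {x61, x62, x63} × {96} = {(x61,96), (x62,96), (x63,96)}
  {x62} × {94, 95, 96} = {(x62,94), (x62,95), (x62,96)}
  {x61, x62, x63} × {94, 96} = {(x61,94), (x61,96), (x62,94), (x62,96), (x63,94), (x63,96)}
  {x61, x62, x63} × {95, 96} = {(x61,95), (x61,96), (x62,95), (x62,96), (x63,95), (x63,96)}
  {x61, x62, x63} × {94, 95, 96} = {(x61,94), (x61,95), (x61,96), (x62,94), (x62,95), (x62,96), (x63,94), (x63,95), (x63,96)}
These 9 distinct sets form the basis B.
Close under arbitrary unions to get τ_{X×Y}; counting gives |τ_{X×Y}| = 14.


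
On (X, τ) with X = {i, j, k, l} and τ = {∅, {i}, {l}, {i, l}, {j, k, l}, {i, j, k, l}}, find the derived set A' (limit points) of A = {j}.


A' = {k}

For each x ∈ X, list the open sets U ∈ τ with x ∈ U, then check whether U ∩ (A ∖ {x}) ≠ ∅ for every such U.
  x = i: open {i} ∋ x has {i} ∩ (A ∖ {i}) = ∅, so x is NOT a limit point.
  x = j: open {j, k, l} ∋ x has {j, k, l} ∩ (A ∖ {j}) = ∅, so x is NOT a limit point.
  x = k: opens ∋ x are {j, k, l}, {i, j, k, l}; each meets A ∖ {k}, so x IS a limit point.
  x = l: open {l} ∋ x has {l} ∩ (A ∖ {l}) = ∅, so x is NOT a limit point.
Collecting: A' = {k}.


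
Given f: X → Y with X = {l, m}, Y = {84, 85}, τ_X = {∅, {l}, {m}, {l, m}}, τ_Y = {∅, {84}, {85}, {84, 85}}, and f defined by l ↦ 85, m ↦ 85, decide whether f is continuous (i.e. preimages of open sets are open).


f IS continuous.

Compute f^{-1}(U) for each U ∈ τ_Y:
  U = ∅: f^{-1}(U) = ∅ ∈ τ_X ✓.
  U = {84}: f^{-1}(U) = ∅ ∈ τ_X ✓.
  U = {85}: f^{-1}(U) = {l, m} ∈ τ_X ✓.
  U = {84, 85}: f^{-1}(U) = {l, m} ∈ τ_X ✓.
Every preimage lies in τ_X, so f IS continuous.


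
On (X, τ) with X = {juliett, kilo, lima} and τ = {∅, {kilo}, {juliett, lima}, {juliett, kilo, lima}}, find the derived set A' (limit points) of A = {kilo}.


A' = ∅

For each x ∈ X, list the open sets U ∈ τ with x ∈ U, then check whether U ∩ (A ∖ {x}) ≠ ∅ for every such U.
  x = juliett: open {juliett, lima} ∋ x has {juliett, lima} ∩ (A ∖ {juliett}) = ∅, so x is NOT a limit point.
  x = kilo: open {kilo} ∋ x has {kilo} ∩ (A ∖ {kilo}) = ∅, so x is NOT a limit point.
  x = lima: open {juliett, lima} ∋ x has {juliett, lima} ∩ (A ∖ {lima}) = ∅, so x is NOT a limit point.
Collecting: A' = ∅.


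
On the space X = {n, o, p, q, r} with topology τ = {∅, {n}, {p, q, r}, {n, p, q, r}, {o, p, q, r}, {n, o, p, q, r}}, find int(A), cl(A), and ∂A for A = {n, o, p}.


int(A) = {n}, cl(A) = {n, o, p, q, r}, ∂A = {o, p, q, r}.

Closed sets in (X, τ) are complements of opens:
  closed(X, τ) = {∅, {n}, {o}, {n, o}, {o, p, q, r}, {n, o, p, q, r}}.
int(A) = ⋃ {U ∈ τ : U ⊆ A}. Opens contained in A: ∅, {n}.
Taking the union of these: int(A) = {n}.
cl(A) = ⋂ {C closed : A ⊆ C}. Closed sets containing A: {n, o, p, q, r}.
Intersecting these: cl(A) = {n, o, p, q, r}.
∂A = cl(A) ∖ int(A) = {n, o, p, q, r} ∖ {n} = {o, p, q, r}.


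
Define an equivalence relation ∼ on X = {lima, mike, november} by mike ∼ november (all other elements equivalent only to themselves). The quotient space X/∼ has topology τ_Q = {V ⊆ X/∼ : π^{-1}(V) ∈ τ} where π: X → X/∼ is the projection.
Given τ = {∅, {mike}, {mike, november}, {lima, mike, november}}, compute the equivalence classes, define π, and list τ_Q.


X/∼ = {[lima], [mike=november]}; |τ_Q| = 3.

Equivalence classes: [lima], [mike=november].
Quotient map π: X → X/∼ sends lima ↦ [lima], mike ↦ [mike=november], november ↦ [mike=november].
For each subset V ⊆ X/∼, compute π^{-1}(V) ⊆ X and check whether π^{-1}(V) ∈ τ. V is open in τ_Q iff π^{-1}(V) ∈ τ.
  V = {}: π^{-1}(V) = ∅ ∈ τ ✓.
  V = {[lima]}: π^{-1}(V) = {lima} ∉ τ ✗.
  V = {[mike=november]}: π^{-1}(V) = {mike, november} ∈ τ ✓.
  V = {[lima], [mike=november]}: π^{-1}(V) = {lima, mike, november} ∈ τ ✓.
Open sets in the quotient: τ_Q = {{}, {[mike=november]}, {[lima], [mike=november]}} (3 elements).


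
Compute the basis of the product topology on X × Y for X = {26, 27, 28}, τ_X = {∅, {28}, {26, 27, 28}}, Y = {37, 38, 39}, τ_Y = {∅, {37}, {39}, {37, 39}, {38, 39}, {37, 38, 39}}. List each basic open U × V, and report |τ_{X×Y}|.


Basis B = {∅ × ∅, {28} × {37}, {28} × {39}, {28} × {37, 39}, {28} × {38, 39}, {26, 27, 28} × {37}, {26, 27, 28} × {39}, {28} × {37, 38, 39}, {26, 27, 28} × {37, 39}, {26, 27, 28} × {38, 39}, {26, 27, 28} × {37, 38, 39}}; |τ_{X×Y}| = 18.

Enumerate products U × V with U ∈ τ_X, V ∈ τ_Y (deduplicated):
  ∅ × ∅ = {} (∅)
  {28} × {37} = {(28,37)}
  {28} × {39} = {(28,39)}
  {28} × {37, 39} = {(28,37), (28,39)}
  {28} × {38, 39} = {(28,38), (28,39)}
  {26, 27, 28} × {37} = {(26,37), (27,37), (28,37)}
  {26, 27, 28} × {39} = {(26,39), (27,39), (28,39)}
  {28} × {37, 38, 39} = {(28,37), (28,38), (28,39)}
  {26, 27, 28} × {37, 39} = {(26,37), (26,39), (27,37), (27,39), (28,37), (28,39)}
  {26, 27, 28} × {38, 39} = {(26,38), (26,39), (27,38), (27,39), (28,38), (28,39)}
  {26, 27, 28} × {37, 38, 39} = {(26,37), (26,38), (26,39), (27,37), (27,38), (27,39), (28,37), (28,38), (28,39)}
These 11 distinct sets form the basis B.
Close under arbitrary unions to get τ_{X×Y}; counting gives |τ_{X×Y}| = 18.


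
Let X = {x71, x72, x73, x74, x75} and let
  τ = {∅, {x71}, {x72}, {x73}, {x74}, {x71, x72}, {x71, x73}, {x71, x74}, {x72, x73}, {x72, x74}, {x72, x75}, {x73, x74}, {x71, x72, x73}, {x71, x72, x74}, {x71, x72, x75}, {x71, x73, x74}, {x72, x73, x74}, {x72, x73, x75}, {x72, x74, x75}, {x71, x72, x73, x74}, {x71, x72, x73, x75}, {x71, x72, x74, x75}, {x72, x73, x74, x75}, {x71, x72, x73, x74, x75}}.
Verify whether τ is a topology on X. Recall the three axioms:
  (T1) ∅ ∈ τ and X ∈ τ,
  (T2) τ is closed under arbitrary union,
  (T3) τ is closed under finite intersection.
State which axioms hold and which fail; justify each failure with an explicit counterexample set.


τ IS a topology on X.

Axiom (T1): ∅ ∈ τ? Yes; X ∈ τ? Yes.
Axiom (T2/T3): check pairwise unions and intersections of members of τ.
All pairwise intersections and unions checked — each lies in τ. Therefore τ satisfies (T1), (T2), (T3): it IS a topology on X.


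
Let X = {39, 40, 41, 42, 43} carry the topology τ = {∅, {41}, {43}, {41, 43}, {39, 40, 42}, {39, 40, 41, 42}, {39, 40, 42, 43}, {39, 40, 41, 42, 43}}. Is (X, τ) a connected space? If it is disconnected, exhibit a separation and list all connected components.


(X, τ) is disconnected; components = [{41}, {43}, {39, 40, 42}].

Find clopen sets (U ∈ τ with X ∖ U ∈ τ):
  U = ∅, X ∖ U = {39, 40, 41, 42, 43} — both open, so U is clopen.
  U = {41}, X ∖ U = {39, 40, 42, 43} — both open, so U is clopen.
  U = {43}, X ∖ U = {39, 40, 41, 42} — both open, so U is clopen.
  U = {41, 43}, X ∖ U = {39, 40, 42} — both open, so U is clopen.
  U = {39, 40, 42}, X ∖ U = {41, 43} — both open, so U is clopen.
  U = {39, 40, 41, 42}, X ∖ U = {43} — both open, so U is clopen.
  U = {39, 40, 42, 43}, X ∖ U = {41} — both open, so U is clopen.
  U = {39, 40, 41, 42, 43}, X ∖ U = ∅ — both open, so U is clopen.
Nontrivial clopen(s) exist: e.g. {39, 40, 42}. So (X, τ) is disconnected.
Compute connected components by grouping points that agree on all clopens:
  component: {41}
  component: {43}
  component: {39, 40, 42}


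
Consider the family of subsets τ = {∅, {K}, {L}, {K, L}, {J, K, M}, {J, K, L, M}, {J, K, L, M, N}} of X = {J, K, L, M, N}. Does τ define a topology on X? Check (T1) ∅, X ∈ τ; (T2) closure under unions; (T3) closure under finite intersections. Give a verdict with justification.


τ IS a topology on X.

Axiom (T1): ∅ ∈ τ? Yes; X ∈ τ? Yes.
Axiom (T2/T3): check pairwise unions and intersections of members of τ.
All pairwise intersections and unions checked — each lies in τ. Therefore τ satisfies (T1), (T2), (T3): it IS a topology on X.


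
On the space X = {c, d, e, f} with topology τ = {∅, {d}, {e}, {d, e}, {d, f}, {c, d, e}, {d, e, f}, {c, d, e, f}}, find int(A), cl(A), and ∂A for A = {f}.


int(A) = ∅, cl(A) = {f}, ∂A = {f}.

Closed sets in (X, τ) are complements of opens:
  closed(X, τ) = {∅, {c}, {f}, {c, e}, {c, f}, {c, d, f}, {c, e, f}, {c, d, e, f}}.
int(A) = ⋃ {U ∈ τ : U ⊆ A}. Opens contained in A: ∅.
Taking the union of these: int(A) = ∅.
cl(A) = ⋂ {C closed : A ⊆ C}. Closed sets containing A: {f}, {c, f}, {c, d, f}, {c, e, f}, {c, d, e, f}.
Intersecting these: cl(A) = {f}.
∂A = cl(A) ∖ int(A) = {f} ∖ ∅ = {f}.
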